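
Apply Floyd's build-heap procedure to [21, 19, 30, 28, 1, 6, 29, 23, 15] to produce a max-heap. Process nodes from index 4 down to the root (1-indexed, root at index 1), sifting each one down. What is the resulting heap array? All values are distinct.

sift down from index 4: already satisfies heap property
sift down from index 3: already satisfies heap property
sift down from index 2:
  19 vs larger child 28 at index 4, swap → [21, 28, 30, 19, 1, 6, 29, 23, 15]
  19 vs larger child 23 at index 8, swap → [21, 28, 30, 23, 1, 6, 29, 19, 15]
sift down from index 1:
  21 vs larger child 30 at index 3, swap → [30, 28, 21, 23, 1, 6, 29, 19, 15]
  21 vs larger child 29 at index 7, swap → [30, 28, 29, 23, 1, 6, 21, 19, 15]

[30, 28, 29, 23, 1, 6, 21, 19, 15]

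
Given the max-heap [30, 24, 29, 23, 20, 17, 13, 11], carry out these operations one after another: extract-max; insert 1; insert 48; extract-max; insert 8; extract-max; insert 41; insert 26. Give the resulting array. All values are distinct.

extract-max → returns 30:
  remove root 30; move last element 11 to root → [11, 24, 29, 23, 20, 17, 13]
  11 vs larger child 29 at index 2, swap → [29, 24, 11, 23, 20, 17, 13]
  11 vs larger child 17 at index 5, swap → [29, 24, 17, 23, 20, 11, 13]
insert 1:
  append 1 at index 7 → [29, 24, 17, 23, 20, 11, 13, 1] (no swap needed)
insert 48:
  append 48 at index 8 → [29, 24, 17, 23, 20, 11, 13, 1, 48]
  48 > parent 23 at index 3, swap → [29, 24, 17, 48, 20, 11, 13, 1, 23]
  48 > parent 24 at index 1, swap → [29, 48, 17, 24, 20, 11, 13, 1, 23]
  48 > parent 29 at index 0, swap → [48, 29, 17, 24, 20, 11, 13, 1, 23]
extract-max → returns 48:
  remove root 48; move last element 23 to root → [23, 29, 17, 24, 20, 11, 13, 1]
  23 vs larger child 29 at index 1, swap → [29, 23, 17, 24, 20, 11, 13, 1]
  23 vs larger child 24 at index 3, swap → [29, 24, 17, 23, 20, 11, 13, 1]
insert 8:
  append 8 at index 8 → [29, 24, 17, 23, 20, 11, 13, 1, 8] (no swap needed)
extract-max → returns 29:
  remove root 29; move last element 8 to root → [8, 24, 17, 23, 20, 11, 13, 1]
  8 vs larger child 24 at index 1, swap → [24, 8, 17, 23, 20, 11, 13, 1]
  8 vs larger child 23 at index 3, swap → [24, 23, 17, 8, 20, 11, 13, 1]
insert 41:
  append 41 at index 8 → [24, 23, 17, 8, 20, 11, 13, 1, 41]
  41 > parent 8 at index 3, swap → [24, 23, 17, 41, 20, 11, 13, 1, 8]
  41 > parent 23 at index 1, swap → [24, 41, 17, 23, 20, 11, 13, 1, 8]
  41 > parent 24 at index 0, swap → [41, 24, 17, 23, 20, 11, 13, 1, 8]
insert 26:
  append 26 at index 9 → [41, 24, 17, 23, 20, 11, 13, 1, 8, 26]
  26 > parent 20 at index 4, swap → [41, 24, 17, 23, 26, 11, 13, 1, 8, 20]
  26 > parent 24 at index 1, swap → [41, 26, 17, 23, 24, 11, 13, 1, 8, 20]

[41, 26, 17, 23, 24, 11, 13, 1, 8, 20]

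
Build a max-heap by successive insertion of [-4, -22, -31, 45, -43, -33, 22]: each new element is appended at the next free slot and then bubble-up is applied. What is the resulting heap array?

Insert -4:
  append -4 at index 0 → [-4] (no swap needed)
Insert -22:
  append -22 at index 1 → [-4, -22] (no swap needed)
Insert -31:
  append -31 at index 2 → [-4, -22, -31] (no swap needed)
Insert 45:
  append 45 at index 3 → [-4, -22, -31, 45]
  45 > parent -22 at index 1, swap → [-4, 45, -31, -22]
  45 > parent -4 at index 0, swap → [45, -4, -31, -22]
Insert -43:
  append -43 at index 4 → [45, -4, -31, -22, -43] (no swap needed)
Insert -33:
  append -33 at index 5 → [45, -4, -31, -22, -43, -33] (no swap needed)
Insert 22:
  append 22 at index 6 → [45, -4, -31, -22, -43, -33, 22]
  22 > parent -31 at index 2, swap → [45, -4, 22, -22, -43, -33, -31]

[45, -4, 22, -22, -43, -33, -31]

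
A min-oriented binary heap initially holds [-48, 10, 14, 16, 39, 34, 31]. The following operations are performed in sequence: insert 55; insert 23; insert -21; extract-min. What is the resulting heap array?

[-21, 10, 14, 16, 39, 34, 31, 55, 23]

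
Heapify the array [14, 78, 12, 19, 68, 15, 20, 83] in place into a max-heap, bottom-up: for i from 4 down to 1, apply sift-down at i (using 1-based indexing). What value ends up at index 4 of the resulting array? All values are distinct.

19

sift down from index 4:
  19 vs only child 83 at index 8, swap → [14, 78, 12, 83, 68, 15, 20, 19]
sift down from index 3:
  12 vs larger child 20 at index 7, swap → [14, 78, 20, 83, 68, 15, 12, 19]
sift down from index 2:
  78 vs larger child 83 at index 4, swap → [14, 83, 20, 78, 68, 15, 12, 19]
sift down from index 1:
  14 vs larger child 83 at index 2, swap → [83, 14, 20, 78, 68, 15, 12, 19]
  14 vs larger child 78 at index 4, swap → [83, 78, 20, 14, 68, 15, 12, 19]
  14 vs only child 19 at index 8, swap → [83, 78, 20, 19, 68, 15, 12, 14]
resulting array: [83, 78, 20, 19, 68, 15, 12, 14]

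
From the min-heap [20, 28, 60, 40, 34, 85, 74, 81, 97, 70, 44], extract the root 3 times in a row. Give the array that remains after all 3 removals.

[40, 44, 60, 70, 97, 85, 74, 81]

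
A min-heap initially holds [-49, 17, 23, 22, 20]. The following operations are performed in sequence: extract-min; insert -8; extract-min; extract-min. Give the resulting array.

[20, 22, 23]

extract-min → returns -49:
  remove root -49; move last element 20 to root → [20, 17, 23, 22]
  20 vs smaller child 17 at index 1, swap → [17, 20, 23, 22]
insert -8:
  append -8 at index 4 → [17, 20, 23, 22, -8]
  -8 < parent 20 at index 1, swap → [17, -8, 23, 22, 20]
  -8 < parent 17 at index 0, swap → [-8, 17, 23, 22, 20]
extract-min → returns -8:
  remove root -8; move last element 20 to root → [20, 17, 23, 22]
  20 vs smaller child 17 at index 1, swap → [17, 20, 23, 22]
extract-min → returns 17:
  remove root 17; move last element 22 to root → [22, 20, 23]
  22 vs smaller child 20 at index 1, swap → [20, 22, 23]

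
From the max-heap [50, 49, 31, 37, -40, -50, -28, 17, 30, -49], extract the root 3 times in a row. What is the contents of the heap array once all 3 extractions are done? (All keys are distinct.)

[31, 30, -28, 17, -40, -50, -49]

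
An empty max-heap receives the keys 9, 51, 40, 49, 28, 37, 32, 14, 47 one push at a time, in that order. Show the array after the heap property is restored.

Insert 9:
  append 9 at index 0 → [9] (no swap needed)
Insert 51:
  append 51 at index 1 → [9, 51]
  51 > parent 9 at index 0, swap → [51, 9]
Insert 40:
  append 40 at index 2 → [51, 9, 40] (no swap needed)
Insert 49:
  append 49 at index 3 → [51, 9, 40, 49]
  49 > parent 9 at index 1, swap → [51, 49, 40, 9]
Insert 28:
  append 28 at index 4 → [51, 49, 40, 9, 28] (no swap needed)
Insert 37:
  append 37 at index 5 → [51, 49, 40, 9, 28, 37] (no swap needed)
Insert 32:
  append 32 at index 6 → [51, 49, 40, 9, 28, 37, 32] (no swap needed)
Insert 14:
  append 14 at index 7 → [51, 49, 40, 9, 28, 37, 32, 14]
  14 > parent 9 at index 3, swap → [51, 49, 40, 14, 28, 37, 32, 9]
Insert 47:
  append 47 at index 8 → [51, 49, 40, 14, 28, 37, 32, 9, 47]
  47 > parent 14 at index 3, swap → [51, 49, 40, 47, 28, 37, 32, 9, 14]

[51, 49, 40, 47, 28, 37, 32, 9, 14]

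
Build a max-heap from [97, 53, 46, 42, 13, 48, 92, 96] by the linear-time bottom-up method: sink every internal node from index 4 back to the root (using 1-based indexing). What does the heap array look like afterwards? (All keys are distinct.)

[97, 96, 92, 53, 13, 48, 46, 42]

sift down from index 4:
  42 vs only child 96 at index 8, swap → [97, 53, 46, 96, 13, 48, 92, 42]
sift down from index 3:
  46 vs larger child 92 at index 7, swap → [97, 53, 92, 96, 13, 48, 46, 42]
sift down from index 2:
  53 vs larger child 96 at index 4, swap → [97, 96, 92, 53, 13, 48, 46, 42]
sift down from index 1: already satisfies heap property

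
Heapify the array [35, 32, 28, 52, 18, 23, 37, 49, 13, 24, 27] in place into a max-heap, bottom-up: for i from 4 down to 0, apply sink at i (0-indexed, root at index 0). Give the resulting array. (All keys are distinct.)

[52, 49, 37, 35, 27, 23, 28, 32, 13, 24, 18]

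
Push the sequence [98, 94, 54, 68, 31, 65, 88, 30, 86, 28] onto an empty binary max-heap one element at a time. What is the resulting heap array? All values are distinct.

[98, 94, 88, 86, 31, 54, 65, 30, 68, 28]

Insert 98:
  append 98 at index 0 → [98] (no swap needed)
Insert 94:
  append 94 at index 1 → [98, 94] (no swap needed)
Insert 54:
  append 54 at index 2 → [98, 94, 54] (no swap needed)
Insert 68:
  append 68 at index 3 → [98, 94, 54, 68] (no swap needed)
Insert 31:
  append 31 at index 4 → [98, 94, 54, 68, 31] (no swap needed)
Insert 65:
  append 65 at index 5 → [98, 94, 54, 68, 31, 65]
  65 > parent 54 at index 2, swap → [98, 94, 65, 68, 31, 54]
Insert 88:
  append 88 at index 6 → [98, 94, 65, 68, 31, 54, 88]
  88 > parent 65 at index 2, swap → [98, 94, 88, 68, 31, 54, 65]
Insert 30:
  append 30 at index 7 → [98, 94, 88, 68, 31, 54, 65, 30] (no swap needed)
Insert 86:
  append 86 at index 8 → [98, 94, 88, 68, 31, 54, 65, 30, 86]
  86 > parent 68 at index 3, swap → [98, 94, 88, 86, 31, 54, 65, 30, 68]
Insert 28:
  append 28 at index 9 → [98, 94, 88, 86, 31, 54, 65, 30, 68, 28] (no swap needed)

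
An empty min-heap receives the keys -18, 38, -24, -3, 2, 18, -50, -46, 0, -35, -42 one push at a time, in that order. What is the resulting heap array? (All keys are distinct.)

[-50, -46, -24, -3, -42, 18, -18, 38, 0, 2, -35]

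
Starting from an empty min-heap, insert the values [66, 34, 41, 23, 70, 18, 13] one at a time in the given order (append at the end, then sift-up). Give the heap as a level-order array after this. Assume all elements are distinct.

[13, 34, 18, 66, 70, 41, 23]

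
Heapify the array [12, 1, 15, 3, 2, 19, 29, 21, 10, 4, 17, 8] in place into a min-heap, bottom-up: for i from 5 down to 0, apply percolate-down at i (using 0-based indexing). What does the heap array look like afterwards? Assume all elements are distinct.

sift down from index 5:
  19 vs only child 8 at index 11, swap → [12, 1, 15, 3, 2, 8, 29, 21, 10, 4, 17, 19]
sift down from index 4: already satisfies heap property
sift down from index 3: already satisfies heap property
sift down from index 2:
  15 vs smaller child 8 at index 5, swap → [12, 1, 8, 3, 2, 15, 29, 21, 10, 4, 17, 19]
sift down from index 1: already satisfies heap property
sift down from index 0:
  12 vs smaller child 1 at index 1, swap → [1, 12, 8, 3, 2, 15, 29, 21, 10, 4, 17, 19]
  12 vs smaller child 2 at index 4, swap → [1, 2, 8, 3, 12, 15, 29, 21, 10, 4, 17, 19]
  12 vs smaller child 4 at index 9, swap → [1, 2, 8, 3, 4, 15, 29, 21, 10, 12, 17, 19]

[1, 2, 8, 3, 4, 15, 29, 21, 10, 12, 17, 19]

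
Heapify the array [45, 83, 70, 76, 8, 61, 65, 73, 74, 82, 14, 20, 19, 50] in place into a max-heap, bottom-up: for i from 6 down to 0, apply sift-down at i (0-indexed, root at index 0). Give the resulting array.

[83, 82, 70, 76, 45, 61, 65, 73, 74, 8, 14, 20, 19, 50]

sift down from index 6: already satisfies heap property
sift down from index 5: already satisfies heap property
sift down from index 4:
  8 vs larger child 82 at index 9, swap → [45, 83, 70, 76, 82, 61, 65, 73, 74, 8, 14, 20, 19, 50]
sift down from index 3: already satisfies heap property
sift down from index 2: already satisfies heap property
sift down from index 1: already satisfies heap property
sift down from index 0:
  45 vs larger child 83 at index 1, swap → [83, 45, 70, 76, 82, 61, 65, 73, 74, 8, 14, 20, 19, 50]
  45 vs larger child 82 at index 4, swap → [83, 82, 70, 76, 45, 61, 65, 73, 74, 8, 14, 20, 19, 50]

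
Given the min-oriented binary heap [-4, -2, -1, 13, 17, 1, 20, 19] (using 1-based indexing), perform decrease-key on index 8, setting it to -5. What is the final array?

[-5, -4, -1, -2, 17, 1, 20, 13]

set index 8 from 19 to -5 → [-4, -2, -1, 13, 17, 1, 20, -5]
-5 < parent 13 at index 4, swap → [-4, -2, -1, -5, 17, 1, 20, 13]
-5 < parent -2 at index 2, swap → [-4, -5, -1, -2, 17, 1, 20, 13]
-5 < parent -4 at index 1, swap → [-5, -4, -1, -2, 17, 1, 20, 13]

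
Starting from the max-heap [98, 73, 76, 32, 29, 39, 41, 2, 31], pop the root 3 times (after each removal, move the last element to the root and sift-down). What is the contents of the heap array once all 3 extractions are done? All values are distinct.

[41, 32, 39, 2, 29, 31]

extract-max #1 returns 98:
  remove root 98; move last element 31 to root → [31, 73, 76, 32, 29, 39, 41, 2]
  31 vs larger child 76 at index 2, swap → [76, 73, 31, 32, 29, 39, 41, 2]
  31 vs larger child 41 at index 6, swap → [76, 73, 41, 32, 29, 39, 31, 2]
extract-max #2 returns 76:
  remove root 76; move last element 2 to root → [2, 73, 41, 32, 29, 39, 31]
  2 vs larger child 73 at index 1, swap → [73, 2, 41, 32, 29, 39, 31]
  2 vs larger child 32 at index 3, swap → [73, 32, 41, 2, 29, 39, 31]
extract-max #3 returns 73:
  remove root 73; move last element 31 to root → [31, 32, 41, 2, 29, 39]
  31 vs larger child 41 at index 2, swap → [41, 32, 31, 2, 29, 39]
  31 vs only child 39 at index 5, swap → [41, 32, 39, 2, 29, 31]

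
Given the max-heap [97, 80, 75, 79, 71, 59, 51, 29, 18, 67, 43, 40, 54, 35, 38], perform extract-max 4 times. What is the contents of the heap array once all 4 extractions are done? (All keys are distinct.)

[71, 67, 59, 38, 43, 54, 51, 29, 18, 35, 40]

extract-max #1 returns 97:
  remove root 97; move last element 38 to root → [38, 80, 75, 79, 71, 59, 51, 29, 18, 67, 43, 40, 54, 35]
  38 vs larger child 80 at index 1, swap → [80, 38, 75, 79, 71, 59, 51, 29, 18, 67, 43, 40, 54, 35]
  38 vs larger child 79 at index 3, swap → [80, 79, 75, 38, 71, 59, 51, 29, 18, 67, 43, 40, 54, 35]
extract-max #2 returns 80:
  remove root 80; move last element 35 to root → [35, 79, 75, 38, 71, 59, 51, 29, 18, 67, 43, 40, 54]
  35 vs larger child 79 at index 1, swap → [79, 35, 75, 38, 71, 59, 51, 29, 18, 67, 43, 40, 54]
  35 vs larger child 71 at index 4, swap → [79, 71, 75, 38, 35, 59, 51, 29, 18, 67, 43, 40, 54]
  35 vs larger child 67 at index 9, swap → [79, 71, 75, 38, 67, 59, 51, 29, 18, 35, 43, 40, 54]
extract-max #3 returns 79:
  remove root 79; move last element 54 to root → [54, 71, 75, 38, 67, 59, 51, 29, 18, 35, 43, 40]
  54 vs larger child 75 at index 2, swap → [75, 71, 54, 38, 67, 59, 51, 29, 18, 35, 43, 40]
  54 vs larger child 59 at index 5, swap → [75, 71, 59, 38, 67, 54, 51, 29, 18, 35, 43, 40]
extract-max #4 returns 75:
  remove root 75; move last element 40 to root → [40, 71, 59, 38, 67, 54, 51, 29, 18, 35, 43]
  40 vs larger child 71 at index 1, swap → [71, 40, 59, 38, 67, 54, 51, 29, 18, 35, 43]
  40 vs larger child 67 at index 4, swap → [71, 67, 59, 38, 40, 54, 51, 29, 18, 35, 43]
  40 vs larger child 43 at index 10, swap → [71, 67, 59, 38, 43, 54, 51, 29, 18, 35, 40]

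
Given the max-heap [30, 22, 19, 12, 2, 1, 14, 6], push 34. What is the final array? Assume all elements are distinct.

append 34 at index 8 → [30, 22, 19, 12, 2, 1, 14, 6, 34]
34 > parent 12 at index 3, swap → [30, 22, 19, 34, 2, 1, 14, 6, 12]
34 > parent 22 at index 1, swap → [30, 34, 19, 22, 2, 1, 14, 6, 12]
34 > parent 30 at index 0, swap → [34, 30, 19, 22, 2, 1, 14, 6, 12]

[34, 30, 19, 22, 2, 1, 14, 6, 12]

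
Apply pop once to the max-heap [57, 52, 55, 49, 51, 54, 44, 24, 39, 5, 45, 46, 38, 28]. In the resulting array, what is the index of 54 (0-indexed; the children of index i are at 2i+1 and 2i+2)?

2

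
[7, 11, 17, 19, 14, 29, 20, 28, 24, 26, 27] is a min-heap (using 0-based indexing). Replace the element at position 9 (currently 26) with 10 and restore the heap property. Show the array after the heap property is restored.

set index 9 from 26 to 10 → [7, 11, 17, 19, 14, 29, 20, 28, 24, 10, 27]
10 < parent 14 at index 4, swap → [7, 11, 17, 19, 10, 29, 20, 28, 24, 14, 27]
10 < parent 11 at index 1, swap → [7, 10, 17, 19, 11, 29, 20, 28, 24, 14, 27]

[7, 10, 17, 19, 11, 29, 20, 28, 24, 14, 27]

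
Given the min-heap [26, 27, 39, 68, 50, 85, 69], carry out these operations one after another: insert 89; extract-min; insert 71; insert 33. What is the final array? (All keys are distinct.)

[27, 33, 39, 50, 89, 85, 69, 71, 68]

insert 89:
  append 89 at index 7 → [26, 27, 39, 68, 50, 85, 69, 89] (no swap needed)
extract-min → returns 26:
  remove root 26; move last element 89 to root → [89, 27, 39, 68, 50, 85, 69]
  89 vs smaller child 27 at index 1, swap → [27, 89, 39, 68, 50, 85, 69]
  89 vs smaller child 50 at index 4, swap → [27, 50, 39, 68, 89, 85, 69]
insert 71:
  append 71 at index 7 → [27, 50, 39, 68, 89, 85, 69, 71] (no swap needed)
insert 33:
  append 33 at index 8 → [27, 50, 39, 68, 89, 85, 69, 71, 33]
  33 < parent 68 at index 3, swap → [27, 50, 39, 33, 89, 85, 69, 71, 68]
  33 < parent 50 at index 1, swap → [27, 33, 39, 50, 89, 85, 69, 71, 68]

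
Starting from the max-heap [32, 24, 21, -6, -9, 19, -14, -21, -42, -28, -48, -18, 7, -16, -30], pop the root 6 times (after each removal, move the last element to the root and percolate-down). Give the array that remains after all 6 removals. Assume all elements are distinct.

[-9, -21, -14, -30, -28, -16, -18, -48, -42]

extract-max #1 returns 32:
  remove root 32; move last element -30 to root → [-30, 24, 21, -6, -9, 19, -14, -21, -42, -28, -48, -18, 7, -16]
  -30 vs larger child 24 at index 1, swap → [24, -30, 21, -6, -9, 19, -14, -21, -42, -28, -48, -18, 7, -16]
  -30 vs larger child -6 at index 3, swap → [24, -6, 21, -30, -9, 19, -14, -21, -42, -28, -48, -18, 7, -16]
  -30 vs larger child -21 at index 7, swap → [24, -6, 21, -21, -9, 19, -14, -30, -42, -28, -48, -18, 7, -16]
extract-max #2 returns 24:
  remove root 24; move last element -16 to root → [-16, -6, 21, -21, -9, 19, -14, -30, -42, -28, -48, -18, 7]
  -16 vs larger child 21 at index 2, swap → [21, -6, -16, -21, -9, 19, -14, -30, -42, -28, -48, -18, 7]
  -16 vs larger child 19 at index 5, swap → [21, -6, 19, -21, -9, -16, -14, -30, -42, -28, -48, -18, 7]
  -16 vs larger child 7 at index 12, swap → [21, -6, 19, -21, -9, 7, -14, -30, -42, -28, -48, -18, -16]
extract-max #3 returns 21:
  remove root 21; move last element -16 to root → [-16, -6, 19, -21, -9, 7, -14, -30, -42, -28, -48, -18]
  -16 vs larger child 19 at index 2, swap → [19, -6, -16, -21, -9, 7, -14, -30, -42, -28, -48, -18]
  -16 vs larger child 7 at index 5, swap → [19, -6, 7, -21, -9, -16, -14, -30, -42, -28, -48, -18]
extract-max #4 returns 19:
  remove root 19; move last element -18 to root → [-18, -6, 7, -21, -9, -16, -14, -30, -42, -28, -48]
  -18 vs larger child 7 at index 2, swap → [7, -6, -18, -21, -9, -16, -14, -30, -42, -28, -48]
  -18 vs larger child -14 at index 6, swap → [7, -6, -14, -21, -9, -16, -18, -30, -42, -28, -48]
extract-max #5 returns 7:
  remove root 7; move last element -48 to root → [-48, -6, -14, -21, -9, -16, -18, -30, -42, -28]
  -48 vs larger child -6 at index 1, swap → [-6, -48, -14, -21, -9, -16, -18, -30, -42, -28]
  -48 vs larger child -9 at index 4, swap → [-6, -9, -14, -21, -48, -16, -18, -30, -42, -28]
  -48 vs only child -28 at index 9, swap → [-6, -9, -14, -21, -28, -16, -18, -30, -42, -48]
extract-max #6 returns -6:
  remove root -6; move last element -48 to root → [-48, -9, -14, -21, -28, -16, -18, -30, -42]
  -48 vs larger child -9 at index 1, swap → [-9, -48, -14, -21, -28, -16, -18, -30, -42]
  -48 vs larger child -21 at index 3, swap → [-9, -21, -14, -48, -28, -16, -18, -30, -42]
  -48 vs larger child -30 at index 7, swap → [-9, -21, -14, -30, -28, -16, -18, -48, -42]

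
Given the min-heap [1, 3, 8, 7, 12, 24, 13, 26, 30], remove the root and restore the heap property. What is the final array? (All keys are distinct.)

remove root 1; move last element 30 to root → [30, 3, 8, 7, 12, 24, 13, 26]
30 vs smaller child 3 at index 1, swap → [3, 30, 8, 7, 12, 24, 13, 26]
30 vs smaller child 7 at index 3, swap → [3, 7, 8, 30, 12, 24, 13, 26]
30 vs only child 26 at index 7, swap → [3, 7, 8, 26, 12, 24, 13, 30]

[3, 7, 8, 26, 12, 24, 13, 30]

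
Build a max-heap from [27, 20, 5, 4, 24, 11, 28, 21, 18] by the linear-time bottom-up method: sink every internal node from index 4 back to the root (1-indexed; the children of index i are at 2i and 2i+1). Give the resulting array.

[28, 24, 27, 21, 20, 11, 5, 4, 18]

sift down from index 4:
  4 vs larger child 21 at index 8, swap → [27, 20, 5, 21, 24, 11, 28, 4, 18]
sift down from index 3:
  5 vs larger child 28 at index 7, swap → [27, 20, 28, 21, 24, 11, 5, 4, 18]
sift down from index 2:
  20 vs larger child 24 at index 5, swap → [27, 24, 28, 21, 20, 11, 5, 4, 18]
sift down from index 1:
  27 vs larger child 28 at index 3, swap → [28, 24, 27, 21, 20, 11, 5, 4, 18]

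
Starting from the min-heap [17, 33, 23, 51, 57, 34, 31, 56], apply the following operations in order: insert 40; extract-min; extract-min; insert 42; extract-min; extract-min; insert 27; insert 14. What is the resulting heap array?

insert 40:
  append 40 at index 8 → [17, 33, 23, 51, 57, 34, 31, 56, 40]
  40 < parent 51 at index 3, swap → [17, 33, 23, 40, 57, 34, 31, 56, 51]
extract-min → returns 17:
  remove root 17; move last element 51 to root → [51, 33, 23, 40, 57, 34, 31, 56]
  51 vs smaller child 23 at index 2, swap → [23, 33, 51, 40, 57, 34, 31, 56]
  51 vs smaller child 31 at index 6, swap → [23, 33, 31, 40, 57, 34, 51, 56]
extract-min → returns 23:
  remove root 23; move last element 56 to root → [56, 33, 31, 40, 57, 34, 51]
  56 vs smaller child 31 at index 2, swap → [31, 33, 56, 40, 57, 34, 51]
  56 vs smaller child 34 at index 5, swap → [31, 33, 34, 40, 57, 56, 51]
insert 42:
  append 42 at index 7 → [31, 33, 34, 40, 57, 56, 51, 42] (no swap needed)
extract-min → returns 31:
  remove root 31; move last element 42 to root → [42, 33, 34, 40, 57, 56, 51]
  42 vs smaller child 33 at index 1, swap → [33, 42, 34, 40, 57, 56, 51]
  42 vs smaller child 40 at index 3, swap → [33, 40, 34, 42, 57, 56, 51]
extract-min → returns 33:
  remove root 33; move last element 51 to root → [51, 40, 34, 42, 57, 56]
  51 vs smaller child 34 at index 2, swap → [34, 40, 51, 42, 57, 56]
insert 27:
  append 27 at index 6 → [34, 40, 51, 42, 57, 56, 27]
  27 < parent 51 at index 2, swap → [34, 40, 27, 42, 57, 56, 51]
  27 < parent 34 at index 0, swap → [27, 40, 34, 42, 57, 56, 51]
insert 14:
  append 14 at index 7 → [27, 40, 34, 42, 57, 56, 51, 14]
  14 < parent 42 at index 3, swap → [27, 40, 34, 14, 57, 56, 51, 42]
  14 < parent 40 at index 1, swap → [27, 14, 34, 40, 57, 56, 51, 42]
  14 < parent 27 at index 0, swap → [14, 27, 34, 40, 57, 56, 51, 42]

[14, 27, 34, 40, 57, 56, 51, 42]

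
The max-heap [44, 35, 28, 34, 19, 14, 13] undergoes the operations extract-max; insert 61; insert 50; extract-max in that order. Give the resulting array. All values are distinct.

[50, 34, 35, 13, 19, 14, 28]

extract-max → returns 44:
  remove root 44; move last element 13 to root → [13, 35, 28, 34, 19, 14]
  13 vs larger child 35 at index 1, swap → [35, 13, 28, 34, 19, 14]
  13 vs larger child 34 at index 3, swap → [35, 34, 28, 13, 19, 14]
insert 61:
  append 61 at index 6 → [35, 34, 28, 13, 19, 14, 61]
  61 > parent 28 at index 2, swap → [35, 34, 61, 13, 19, 14, 28]
  61 > parent 35 at index 0, swap → [61, 34, 35, 13, 19, 14, 28]
insert 50:
  append 50 at index 7 → [61, 34, 35, 13, 19, 14, 28, 50]
  50 > parent 13 at index 3, swap → [61, 34, 35, 50, 19, 14, 28, 13]
  50 > parent 34 at index 1, swap → [61, 50, 35, 34, 19, 14, 28, 13]
extract-max → returns 61:
  remove root 61; move last element 13 to root → [13, 50, 35, 34, 19, 14, 28]
  13 vs larger child 50 at index 1, swap → [50, 13, 35, 34, 19, 14, 28]
  13 vs larger child 34 at index 3, swap → [50, 34, 35, 13, 19, 14, 28]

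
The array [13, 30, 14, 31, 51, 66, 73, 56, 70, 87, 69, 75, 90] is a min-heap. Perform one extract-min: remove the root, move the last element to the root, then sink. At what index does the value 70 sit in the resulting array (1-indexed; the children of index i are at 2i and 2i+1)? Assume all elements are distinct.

9

remove root 13; move last element 90 to root → [90, 30, 14, 31, 51, 66, 73, 56, 70, 87, 69, 75]
90 vs smaller child 14 at index 3, swap → [14, 30, 90, 31, 51, 66, 73, 56, 70, 87, 69, 75]
90 vs smaller child 66 at index 6, swap → [14, 30, 66, 31, 51, 90, 73, 56, 70, 87, 69, 75]
90 vs only child 75 at index 12, swap → [14, 30, 66, 31, 51, 75, 73, 56, 70, 87, 69, 90]
resulting array: [14, 30, 66, 31, 51, 75, 73, 56, 70, 87, 69, 90]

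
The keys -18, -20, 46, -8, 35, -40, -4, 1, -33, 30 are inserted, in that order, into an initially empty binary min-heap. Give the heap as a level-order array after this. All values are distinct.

[-40, -33, -20, -18, 30, 46, -4, 1, -8, 35]

Insert -18:
  append -18 at index 0 → [-18] (no swap needed)
Insert -20:
  append -20 at index 1 → [-18, -20]
  -20 < parent -18 at index 0, swap → [-20, -18]
Insert 46:
  append 46 at index 2 → [-20, -18, 46] (no swap needed)
Insert -8:
  append -8 at index 3 → [-20, -18, 46, -8] (no swap needed)
Insert 35:
  append 35 at index 4 → [-20, -18, 46, -8, 35] (no swap needed)
Insert -40:
  append -40 at index 5 → [-20, -18, 46, -8, 35, -40]
  -40 < parent 46 at index 2, swap → [-20, -18, -40, -8, 35, 46]
  -40 < parent -20 at index 0, swap → [-40, -18, -20, -8, 35, 46]
Insert -4:
  append -4 at index 6 → [-40, -18, -20, -8, 35, 46, -4] (no swap needed)
Insert 1:
  append 1 at index 7 → [-40, -18, -20, -8, 35, 46, -4, 1] (no swap needed)
Insert -33:
  append -33 at index 8 → [-40, -18, -20, -8, 35, 46, -4, 1, -33]
  -33 < parent -8 at index 3, swap → [-40, -18, -20, -33, 35, 46, -4, 1, -8]
  -33 < parent -18 at index 1, swap → [-40, -33, -20, -18, 35, 46, -4, 1, -8]
Insert 30:
  append 30 at index 9 → [-40, -33, -20, -18, 35, 46, -4, 1, -8, 30]
  30 < parent 35 at index 4, swap → [-40, -33, -20, -18, 30, 46, -4, 1, -8, 35]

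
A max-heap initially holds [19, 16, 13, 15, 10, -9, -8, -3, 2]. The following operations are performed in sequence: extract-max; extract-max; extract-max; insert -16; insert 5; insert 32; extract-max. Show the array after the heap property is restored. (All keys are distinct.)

extract-max → returns 19:
  remove root 19; move last element 2 to root → [2, 16, 13, 15, 10, -9, -8, -3]
  2 vs larger child 16 at index 1, swap → [16, 2, 13, 15, 10, -9, -8, -3]
  2 vs larger child 15 at index 3, swap → [16, 15, 13, 2, 10, -9, -8, -3]
extract-max → returns 16:
  remove root 16; move last element -3 to root → [-3, 15, 13, 2, 10, -9, -8]
  -3 vs larger child 15 at index 1, swap → [15, -3, 13, 2, 10, -9, -8]
  -3 vs larger child 10 at index 4, swap → [15, 10, 13, 2, -3, -9, -8]
extract-max → returns 15:
  remove root 15; move last element -8 to root → [-8, 10, 13, 2, -3, -9]
  -8 vs larger child 13 at index 2, swap → [13, 10, -8, 2, -3, -9]
insert -16:
  append -16 at index 6 → [13, 10, -8, 2, -3, -9, -16] (no swap needed)
insert 5:
  append 5 at index 7 → [13, 10, -8, 2, -3, -9, -16, 5]
  5 > parent 2 at index 3, swap → [13, 10, -8, 5, -3, -9, -16, 2]
insert 32:
  append 32 at index 8 → [13, 10, -8, 5, -3, -9, -16, 2, 32]
  32 > parent 5 at index 3, swap → [13, 10, -8, 32, -3, -9, -16, 2, 5]
  32 > parent 10 at index 1, swap → [13, 32, -8, 10, -3, -9, -16, 2, 5]
  32 > parent 13 at index 0, swap → [32, 13, -8, 10, -3, -9, -16, 2, 5]
extract-max → returns 32:
  remove root 32; move last element 5 to root → [5, 13, -8, 10, -3, -9, -16, 2]
  5 vs larger child 13 at index 1, swap → [13, 5, -8, 10, -3, -9, -16, 2]
  5 vs larger child 10 at index 3, swap → [13, 10, -8, 5, -3, -9, -16, 2]

[13, 10, -8, 5, -3, -9, -16, 2]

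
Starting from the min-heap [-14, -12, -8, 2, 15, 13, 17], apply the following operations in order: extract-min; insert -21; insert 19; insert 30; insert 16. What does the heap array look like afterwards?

extract-min → returns -14:
  remove root -14; move last element 17 to root → [17, -12, -8, 2, 15, 13]
  17 vs smaller child -12 at index 1, swap → [-12, 17, -8, 2, 15, 13]
  17 vs smaller child 2 at index 3, swap → [-12, 2, -8, 17, 15, 13]
insert -21:
  append -21 at index 6 → [-12, 2, -8, 17, 15, 13, -21]
  -21 < parent -8 at index 2, swap → [-12, 2, -21, 17, 15, 13, -8]
  -21 < parent -12 at index 0, swap → [-21, 2, -12, 17, 15, 13, -8]
insert 19:
  append 19 at index 7 → [-21, 2, -12, 17, 15, 13, -8, 19] (no swap needed)
insert 30:
  append 30 at index 8 → [-21, 2, -12, 17, 15, 13, -8, 19, 30] (no swap needed)
insert 16:
  append 16 at index 9 → [-21, 2, -12, 17, 15, 13, -8, 19, 30, 16] (no swap needed)

[-21, 2, -12, 17, 15, 13, -8, 19, 30, 16]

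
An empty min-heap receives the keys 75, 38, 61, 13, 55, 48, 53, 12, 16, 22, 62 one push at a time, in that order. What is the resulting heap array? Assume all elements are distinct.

Insert 75:
  append 75 at index 0 → [75] (no swap needed)
Insert 38:
  append 38 at index 1 → [75, 38]
  38 < parent 75 at index 0, swap → [38, 75]
Insert 61:
  append 61 at index 2 → [38, 75, 61] (no swap needed)
Insert 13:
  append 13 at index 3 → [38, 75, 61, 13]
  13 < parent 75 at index 1, swap → [38, 13, 61, 75]
  13 < parent 38 at index 0, swap → [13, 38, 61, 75]
Insert 55:
  append 55 at index 4 → [13, 38, 61, 75, 55] (no swap needed)
Insert 48:
  append 48 at index 5 → [13, 38, 61, 75, 55, 48]
  48 < parent 61 at index 2, swap → [13, 38, 48, 75, 55, 61]
Insert 53:
  append 53 at index 6 → [13, 38, 48, 75, 55, 61, 53] (no swap needed)
Insert 12:
  append 12 at index 7 → [13, 38, 48, 75, 55, 61, 53, 12]
  12 < parent 75 at index 3, swap → [13, 38, 48, 12, 55, 61, 53, 75]
  12 < parent 38 at index 1, swap → [13, 12, 48, 38, 55, 61, 53, 75]
  12 < parent 13 at index 0, swap → [12, 13, 48, 38, 55, 61, 53, 75]
Insert 16:
  append 16 at index 8 → [12, 13, 48, 38, 55, 61, 53, 75, 16]
  16 < parent 38 at index 3, swap → [12, 13, 48, 16, 55, 61, 53, 75, 38]
Insert 22:
  append 22 at index 9 → [12, 13, 48, 16, 55, 61, 53, 75, 38, 22]
  22 < parent 55 at index 4, swap → [12, 13, 48, 16, 22, 61, 53, 75, 38, 55]
Insert 62:
  append 62 at index 10 → [12, 13, 48, 16, 22, 61, 53, 75, 38, 55, 62] (no swap needed)

[12, 13, 48, 16, 22, 61, 53, 75, 38, 55, 62]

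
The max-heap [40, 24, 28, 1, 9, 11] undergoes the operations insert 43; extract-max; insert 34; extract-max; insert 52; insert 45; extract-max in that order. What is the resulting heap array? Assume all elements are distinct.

insert 43:
  append 43 at index 6 → [40, 24, 28, 1, 9, 11, 43]
  43 > parent 28 at index 2, swap → [40, 24, 43, 1, 9, 11, 28]
  43 > parent 40 at index 0, swap → [43, 24, 40, 1, 9, 11, 28]
extract-max → returns 43:
  remove root 43; move last element 28 to root → [28, 24, 40, 1, 9, 11]
  28 vs larger child 40 at index 2, swap → [40, 24, 28, 1, 9, 11]
insert 34:
  append 34 at index 6 → [40, 24, 28, 1, 9, 11, 34]
  34 > parent 28 at index 2, swap → [40, 24, 34, 1, 9, 11, 28]
extract-max → returns 40:
  remove root 40; move last element 28 to root → [28, 24, 34, 1, 9, 11]
  28 vs larger child 34 at index 2, swap → [34, 24, 28, 1, 9, 11]
insert 52:
  append 52 at index 6 → [34, 24, 28, 1, 9, 11, 52]
  52 > parent 28 at index 2, swap → [34, 24, 52, 1, 9, 11, 28]
  52 > parent 34 at index 0, swap → [52, 24, 34, 1, 9, 11, 28]
insert 45:
  append 45 at index 7 → [52, 24, 34, 1, 9, 11, 28, 45]
  45 > parent 1 at index 3, swap → [52, 24, 34, 45, 9, 11, 28, 1]
  45 > parent 24 at index 1, swap → [52, 45, 34, 24, 9, 11, 28, 1]
extract-max → returns 52:
  remove root 52; move last element 1 to root → [1, 45, 34, 24, 9, 11, 28]
  1 vs larger child 45 at index 1, swap → [45, 1, 34, 24, 9, 11, 28]
  1 vs larger child 24 at index 3, swap → [45, 24, 34, 1, 9, 11, 28]

[45, 24, 34, 1, 9, 11, 28]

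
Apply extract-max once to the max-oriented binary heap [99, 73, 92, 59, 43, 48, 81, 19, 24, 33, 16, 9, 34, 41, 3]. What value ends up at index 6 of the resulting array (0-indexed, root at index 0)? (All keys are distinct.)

41

remove root 99; move last element 3 to root → [3, 73, 92, 59, 43, 48, 81, 19, 24, 33, 16, 9, 34, 41]
3 vs larger child 92 at index 2, swap → [92, 73, 3, 59, 43, 48, 81, 19, 24, 33, 16, 9, 34, 41]
3 vs larger child 81 at index 6, swap → [92, 73, 81, 59, 43, 48, 3, 19, 24, 33, 16, 9, 34, 41]
3 vs only child 41 at index 13, swap → [92, 73, 81, 59, 43, 48, 41, 19, 24, 33, 16, 9, 34, 3]
resulting array: [92, 73, 81, 59, 43, 48, 41, 19, 24, 33, 16, 9, 34, 3]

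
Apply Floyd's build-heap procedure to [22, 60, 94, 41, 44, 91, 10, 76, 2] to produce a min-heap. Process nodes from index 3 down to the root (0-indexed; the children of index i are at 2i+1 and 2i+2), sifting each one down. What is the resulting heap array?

sift down from index 3:
  41 vs smaller child 2 at index 8, swap → [22, 60, 94, 2, 44, 91, 10, 76, 41]
sift down from index 2:
  94 vs smaller child 10 at index 6, swap → [22, 60, 10, 2, 44, 91, 94, 76, 41]
sift down from index 1:
  60 vs smaller child 2 at index 3, swap → [22, 2, 10, 60, 44, 91, 94, 76, 41]
  60 vs smaller child 41 at index 8, swap → [22, 2, 10, 41, 44, 91, 94, 76, 60]
sift down from index 0:
  22 vs smaller child 2 at index 1, swap → [2, 22, 10, 41, 44, 91, 94, 76, 60]

[2, 22, 10, 41, 44, 91, 94, 76, 60]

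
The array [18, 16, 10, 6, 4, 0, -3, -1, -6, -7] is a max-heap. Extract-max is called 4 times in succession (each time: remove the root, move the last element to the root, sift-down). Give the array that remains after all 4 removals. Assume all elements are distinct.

extract-max #1 returns 18:
  remove root 18; move last element -7 to root → [-7, 16, 10, 6, 4, 0, -3, -1, -6]
  -7 vs larger child 16 at index 1, swap → [16, -7, 10, 6, 4, 0, -3, -1, -6]
  -7 vs larger child 6 at index 3, swap → [16, 6, 10, -7, 4, 0, -3, -1, -6]
  -7 vs larger child -1 at index 7, swap → [16, 6, 10, -1, 4, 0, -3, -7, -6]
extract-max #2 returns 16:
  remove root 16; move last element -6 to root → [-6, 6, 10, -1, 4, 0, -3, -7]
  -6 vs larger child 10 at index 2, swap → [10, 6, -6, -1, 4, 0, -3, -7]
  -6 vs larger child 0 at index 5, swap → [10, 6, 0, -1, 4, -6, -3, -7]
extract-max #3 returns 10:
  remove root 10; move last element -7 to root → [-7, 6, 0, -1, 4, -6, -3]
  -7 vs larger child 6 at index 1, swap → [6, -7, 0, -1, 4, -6, -3]
  -7 vs larger child 4 at index 4, swap → [6, 4, 0, -1, -7, -6, -3]
extract-max #4 returns 6:
  remove root 6; move last element -3 to root → [-3, 4, 0, -1, -7, -6]
  -3 vs larger child 4 at index 1, swap → [4, -3, 0, -1, -7, -6]
  -3 vs larger child -1 at index 3, swap → [4, -1, 0, -3, -7, -6]

[4, -1, 0, -3, -7, -6]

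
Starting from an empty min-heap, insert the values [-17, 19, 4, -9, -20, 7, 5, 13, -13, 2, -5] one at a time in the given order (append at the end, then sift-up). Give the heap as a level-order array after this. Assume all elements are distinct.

[-20, -17, 4, -13, -9, 7, 5, 19, 13, 2, -5]

Insert -17:
  append -17 at index 0 → [-17] (no swap needed)
Insert 19:
  append 19 at index 1 → [-17, 19] (no swap needed)
Insert 4:
  append 4 at index 2 → [-17, 19, 4] (no swap needed)
Insert -9:
  append -9 at index 3 → [-17, 19, 4, -9]
  -9 < parent 19 at index 1, swap → [-17, -9, 4, 19]
Insert -20:
  append -20 at index 4 → [-17, -9, 4, 19, -20]
  -20 < parent -9 at index 1, swap → [-17, -20, 4, 19, -9]
  -20 < parent -17 at index 0, swap → [-20, -17, 4, 19, -9]
Insert 7:
  append 7 at index 5 → [-20, -17, 4, 19, -9, 7] (no swap needed)
Insert 5:
  append 5 at index 6 → [-20, -17, 4, 19, -9, 7, 5] (no swap needed)
Insert 13:
  append 13 at index 7 → [-20, -17, 4, 19, -9, 7, 5, 13]
  13 < parent 19 at index 3, swap → [-20, -17, 4, 13, -9, 7, 5, 19]
Insert -13:
  append -13 at index 8 → [-20, -17, 4, 13, -9, 7, 5, 19, -13]
  -13 < parent 13 at index 3, swap → [-20, -17, 4, -13, -9, 7, 5, 19, 13]
Insert 2:
  append 2 at index 9 → [-20, -17, 4, -13, -9, 7, 5, 19, 13, 2] (no swap needed)
Insert -5:
  append -5 at index 10 → [-20, -17, 4, -13, -9, 7, 5, 19, 13, 2, -5] (no swap needed)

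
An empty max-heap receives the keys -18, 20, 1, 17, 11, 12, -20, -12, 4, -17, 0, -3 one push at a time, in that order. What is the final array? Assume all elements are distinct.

[20, 17, 12, 4, 11, 1, -20, -18, -12, -17, 0, -3]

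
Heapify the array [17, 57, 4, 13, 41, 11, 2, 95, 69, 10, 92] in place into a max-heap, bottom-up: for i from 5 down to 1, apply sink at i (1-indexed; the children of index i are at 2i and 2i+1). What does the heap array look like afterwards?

sift down from index 5:
  41 vs larger child 92 at index 11, swap → [17, 57, 4, 13, 92, 11, 2, 95, 69, 10, 41]
sift down from index 4:
  13 vs larger child 95 at index 8, swap → [17, 57, 4, 95, 92, 11, 2, 13, 69, 10, 41]
sift down from index 3:
  4 vs larger child 11 at index 6, swap → [17, 57, 11, 95, 92, 4, 2, 13, 69, 10, 41]
sift down from index 2:
  57 vs larger child 95 at index 4, swap → [17, 95, 11, 57, 92, 4, 2, 13, 69, 10, 41]
  57 vs larger child 69 at index 9, swap → [17, 95, 11, 69, 92, 4, 2, 13, 57, 10, 41]
sift down from index 1:
  17 vs larger child 95 at index 2, swap → [95, 17, 11, 69, 92, 4, 2, 13, 57, 10, 41]
  17 vs larger child 92 at index 5, swap → [95, 92, 11, 69, 17, 4, 2, 13, 57, 10, 41]
  17 vs larger child 41 at index 11, swap → [95, 92, 11, 69, 41, 4, 2, 13, 57, 10, 17]

[95, 92, 11, 69, 41, 4, 2, 13, 57, 10, 17]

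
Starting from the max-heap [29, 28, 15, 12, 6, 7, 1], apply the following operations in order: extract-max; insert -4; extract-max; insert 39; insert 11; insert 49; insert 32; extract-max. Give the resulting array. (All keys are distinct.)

extract-max → returns 29:
  remove root 29; move last element 1 to root → [1, 28, 15, 12, 6, 7]
  1 vs larger child 28 at index 1, swap → [28, 1, 15, 12, 6, 7]
  1 vs larger child 12 at index 3, swap → [28, 12, 15, 1, 6, 7]
insert -4:
  append -4 at index 6 → [28, 12, 15, 1, 6, 7, -4] (no swap needed)
extract-max → returns 28:
  remove root 28; move last element -4 to root → [-4, 12, 15, 1, 6, 7]
  -4 vs larger child 15 at index 2, swap → [15, 12, -4, 1, 6, 7]
  -4 vs only child 7 at index 5, swap → [15, 12, 7, 1, 6, -4]
insert 39:
  append 39 at index 6 → [15, 12, 7, 1, 6, -4, 39]
  39 > parent 7 at index 2, swap → [15, 12, 39, 1, 6, -4, 7]
  39 > parent 15 at index 0, swap → [39, 12, 15, 1, 6, -4, 7]
insert 11:
  append 11 at index 7 → [39, 12, 15, 1, 6, -4, 7, 11]
  11 > parent 1 at index 3, swap → [39, 12, 15, 11, 6, -4, 7, 1]
insert 49:
  append 49 at index 8 → [39, 12, 15, 11, 6, -4, 7, 1, 49]
  49 > parent 11 at index 3, swap → [39, 12, 15, 49, 6, -4, 7, 1, 11]
  49 > parent 12 at index 1, swap → [39, 49, 15, 12, 6, -4, 7, 1, 11]
  49 > parent 39 at index 0, swap → [49, 39, 15, 12, 6, -4, 7, 1, 11]
insert 32:
  append 32 at index 9 → [49, 39, 15, 12, 6, -4, 7, 1, 11, 32]
  32 > parent 6 at index 4, swap → [49, 39, 15, 12, 32, -4, 7, 1, 11, 6]
extract-max → returns 49:
  remove root 49; move last element 6 to root → [6, 39, 15, 12, 32, -4, 7, 1, 11]
  6 vs larger child 39 at index 1, swap → [39, 6, 15, 12, 32, -4, 7, 1, 11]
  6 vs larger child 32 at index 4, swap → [39, 32, 15, 12, 6, -4, 7, 1, 11]

[39, 32, 15, 12, 6, -4, 7, 1, 11]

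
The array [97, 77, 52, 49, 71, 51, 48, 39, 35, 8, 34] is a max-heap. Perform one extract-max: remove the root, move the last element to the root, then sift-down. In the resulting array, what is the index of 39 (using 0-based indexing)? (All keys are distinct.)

remove root 97; move last element 34 to root → [34, 77, 52, 49, 71, 51, 48, 39, 35, 8]
34 vs larger child 77 at index 1, swap → [77, 34, 52, 49, 71, 51, 48, 39, 35, 8]
34 vs larger child 71 at index 4, swap → [77, 71, 52, 49, 34, 51, 48, 39, 35, 8]
resulting array: [77, 71, 52, 49, 34, 51, 48, 39, 35, 8]

7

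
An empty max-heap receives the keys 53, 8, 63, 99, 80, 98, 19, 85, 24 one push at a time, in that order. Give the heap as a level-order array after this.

[99, 85, 98, 80, 63, 53, 19, 8, 24]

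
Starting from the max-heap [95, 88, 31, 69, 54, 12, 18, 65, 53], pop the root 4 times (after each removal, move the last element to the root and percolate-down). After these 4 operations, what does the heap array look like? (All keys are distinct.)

extract-max #1 returns 95:
  remove root 95; move last element 53 to root → [53, 88, 31, 69, 54, 12, 18, 65]
  53 vs larger child 88 at index 1, swap → [88, 53, 31, 69, 54, 12, 18, 65]
  53 vs larger child 69 at index 3, swap → [88, 69, 31, 53, 54, 12, 18, 65]
  53 vs only child 65 at index 7, swap → [88, 69, 31, 65, 54, 12, 18, 53]
extract-max #2 returns 88:
  remove root 88; move last element 53 to root → [53, 69, 31, 65, 54, 12, 18]
  53 vs larger child 69 at index 1, swap → [69, 53, 31, 65, 54, 12, 18]
  53 vs larger child 65 at index 3, swap → [69, 65, 31, 53, 54, 12, 18]
extract-max #3 returns 69:
  remove root 69; move last element 18 to root → [18, 65, 31, 53, 54, 12]
  18 vs larger child 65 at index 1, swap → [65, 18, 31, 53, 54, 12]
  18 vs larger child 54 at index 4, swap → [65, 54, 31, 53, 18, 12]
extract-max #4 returns 65:
  remove root 65; move last element 12 to root → [12, 54, 31, 53, 18]
  12 vs larger child 54 at index 1, swap → [54, 12, 31, 53, 18]
  12 vs larger child 53 at index 3, swap → [54, 53, 31, 12, 18]

[54, 53, 31, 12, 18]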